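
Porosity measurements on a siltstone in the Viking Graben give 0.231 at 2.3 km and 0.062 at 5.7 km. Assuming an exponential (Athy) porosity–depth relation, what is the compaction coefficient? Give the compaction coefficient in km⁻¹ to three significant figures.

Athy: n(z) = n₀ e^(−βz) ⇒ n₁/n₂ = e^{β(z₂−z₁)} ⇒ β = ln(n₁/n₂)/(z₂−z₁)
β = ln(0.231/0.062) / (5.7 − 2.3) = ln(3.726) / 3.4 = 1.3153 / 3.4 = 0.3868 km⁻¹

0.387 km⁻¹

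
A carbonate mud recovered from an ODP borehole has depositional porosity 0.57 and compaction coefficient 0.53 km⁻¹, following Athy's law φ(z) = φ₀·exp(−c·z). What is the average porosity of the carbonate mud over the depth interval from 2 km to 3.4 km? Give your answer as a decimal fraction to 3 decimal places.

0.139

⟨φ⟩ = (1/(z₂−z₁)) ∫ φ₀ e^(−cz) dz = φ₀·(e^(−c·z₁) − e^(−c·z₂)) / (c·(z₂−z₁))
e^(−0.53×2) = 0.3465; e^(−0.53×3.4) = 0.1650
⟨φ⟩ = 0.57 × (0.3465 − 0.1650) / (0.53 × 1.4) = 0.57 × 0.2446 = 0.1394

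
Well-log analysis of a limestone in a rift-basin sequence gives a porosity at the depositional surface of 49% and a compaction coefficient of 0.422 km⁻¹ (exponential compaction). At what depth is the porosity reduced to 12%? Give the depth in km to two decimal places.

Invert Athy's law: z = ln(φ₀/φ) / β
z = ln(0.49/0.12) / 0.422 = ln(4.083) / 0.422 = 1.4069 / 0.422 = 3.334 km

3.33 km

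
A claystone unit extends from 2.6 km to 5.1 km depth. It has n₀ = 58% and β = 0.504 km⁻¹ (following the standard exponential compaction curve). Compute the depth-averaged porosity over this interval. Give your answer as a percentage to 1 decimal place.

⟨n⟩ = (1/(z₂−z₁)) ∫ n₀ e^(−βz) dz = n₀·(e^(−β·z₁) − e^(−β·z₂)) / (β·(z₂−z₁))
e^(−0.504×2.6) = 0.2697; e^(−0.504×5.1) = 0.0765
⟨n⟩ = 0.58 × (0.2697 − 0.0765) / (0.504 × 2.5) = 0.58 × 0.1533 = 0.0889

8.9%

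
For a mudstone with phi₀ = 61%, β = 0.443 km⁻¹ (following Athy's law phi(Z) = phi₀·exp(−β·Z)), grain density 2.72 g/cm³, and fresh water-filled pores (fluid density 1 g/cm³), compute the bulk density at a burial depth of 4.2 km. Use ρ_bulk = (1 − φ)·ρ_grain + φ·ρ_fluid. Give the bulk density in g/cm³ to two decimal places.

Porosity at depth: phi = 0.61·exp(−0.443×4.2) = 0.61×0.1556 = 0.0949
Bulk density: ρ_b = (1−phi)ρ_g + phi·ρ_f = 0.9051×2.72 + 0.0949×1
       = 2.462 + 0.095 = 2.557 g/cm³

2.56 g/cm³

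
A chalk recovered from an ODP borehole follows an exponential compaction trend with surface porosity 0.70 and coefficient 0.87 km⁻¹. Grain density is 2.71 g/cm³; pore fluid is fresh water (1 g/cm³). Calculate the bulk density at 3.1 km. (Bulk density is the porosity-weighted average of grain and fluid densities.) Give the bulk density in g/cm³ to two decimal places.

2.63 g/cm³

Porosity at depth: φ = 0.7·exp(−0.87×3.1) = 0.7×0.0674 = 0.0472
Bulk density: ρ_b = (1−φ)ρ_g + φ·ρ_f = 0.9528×2.71 + 0.0472×1
       = 2.582 + 0.047 = 2.629 g/cm³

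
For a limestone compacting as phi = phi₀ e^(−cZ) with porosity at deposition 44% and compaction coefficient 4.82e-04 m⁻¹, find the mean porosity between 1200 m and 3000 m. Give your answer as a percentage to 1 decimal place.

Working in km (1 km = 1000 m; c in km⁻¹ = c in m⁻¹ × 1000):
⟨phi⟩ = (1/(Z₂−Z₁)) ∫ phi₀ e^(−cZ) dZ = phi₀·(e^(−c·Z₁) − e^(−c·Z₂)) / (c·(Z₂−Z₁))
e^(−0.482×1.2) = 0.5608; e^(−0.482×3) = 0.2355
⟨phi⟩ = 0.44 × (0.5608 − 0.2355) / (0.482 × 1.8) = 0.44 × 0.3749 = 0.1650

16.5%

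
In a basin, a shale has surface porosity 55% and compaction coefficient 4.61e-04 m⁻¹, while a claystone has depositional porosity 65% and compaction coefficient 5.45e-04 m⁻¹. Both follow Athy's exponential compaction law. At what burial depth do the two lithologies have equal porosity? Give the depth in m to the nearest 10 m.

1990 m

Working in km (1 km = 1000 m; β in km⁻¹ = β in m⁻¹ × 1000):
Set phi₀ₐ e^(−βₐZ) = phi₀ᵦ e^(−βᵦZ) ⇒ ln(phi₀ₐ/phi₀ᵦ) = (βₐ − βᵦ)·Z
Z = ln(0.55/0.65) / (0.461 − 0.545) = -0.1671 / -0.084 = 1.989 km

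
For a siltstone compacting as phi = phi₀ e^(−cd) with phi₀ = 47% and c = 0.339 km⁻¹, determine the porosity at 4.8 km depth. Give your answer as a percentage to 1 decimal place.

9.2%

phi = phi₀·exp(−c·d) = 0.47 × exp(−0.339 × 4.8) = 0.47 × exp(−1.627)
  = 0.47 × 0.1965 = 0.0923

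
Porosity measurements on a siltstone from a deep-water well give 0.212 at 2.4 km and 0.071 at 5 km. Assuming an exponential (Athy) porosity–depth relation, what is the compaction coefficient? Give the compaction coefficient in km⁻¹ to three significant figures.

0.421 km⁻¹

Athy: φ(d) = φ₀ e^(−kd) ⇒ φ₁/φ₂ = e^{k(d₂−d₁)} ⇒ k = ln(φ₁/φ₂)/(d₂−d₁)
k = ln(0.212/0.071) / (5 − 2.4) = ln(2.986) / 2.6 = 1.0939 / 2.6 = 0.4207 km⁻¹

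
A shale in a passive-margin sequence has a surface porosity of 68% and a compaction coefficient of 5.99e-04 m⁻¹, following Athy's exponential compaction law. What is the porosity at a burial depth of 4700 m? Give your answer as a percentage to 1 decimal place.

Working in km (1 km = 1000 m; β in km⁻¹ = β in m⁻¹ × 1000):
phi = phi₀·exp(−β·z) = 0.68 × exp(−0.599 × 4.7) = 0.68 × exp(−2.815)
  = 0.68 × 0.0599 = 0.0407

4.1%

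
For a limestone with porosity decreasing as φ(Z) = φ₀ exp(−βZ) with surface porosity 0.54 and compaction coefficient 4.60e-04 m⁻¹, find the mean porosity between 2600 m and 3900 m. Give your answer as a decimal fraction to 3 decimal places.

0.123

Working in km (1 km = 1000 m; β in km⁻¹ = β in m⁻¹ × 1000):
⟨φ⟩ = (1/(Z₂−Z₁)) ∫ φ₀ e^(−βZ) dZ = φ₀·(e^(−β·Z₁) − e^(−β·Z₂)) / (β·(Z₂−Z₁))
e^(−0.46×2.6) = 0.3024; e^(−0.46×3.9) = 0.1663
⟨φ⟩ = 0.54 × (0.3024 − 0.1663) / (0.46 × 1.3) = 0.54 × 0.2276 = 0.1229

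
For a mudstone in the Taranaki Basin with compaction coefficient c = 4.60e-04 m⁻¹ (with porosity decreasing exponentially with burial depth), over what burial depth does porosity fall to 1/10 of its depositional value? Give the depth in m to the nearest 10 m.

Working in km (1 km = 1000 m; c in km⁻¹ = c in m⁻¹ × 1000):
phi/phi₀ = 1/10 ⇒ exp(−c·Z) = 1/10 ⇒ Z = ln(10) / c
Z = 2.3026 / 0.46 = 5.006 km

5010 m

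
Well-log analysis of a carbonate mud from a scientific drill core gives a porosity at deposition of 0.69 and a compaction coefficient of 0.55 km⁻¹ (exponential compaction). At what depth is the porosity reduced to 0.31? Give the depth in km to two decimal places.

Invert Athy's law: Z = ln(phi₀/phi) / k
Z = ln(0.69/0.31) / 0.55 = ln(2.226) / 0.55 = 0.8001 / 0.55 = 1.455 km

1.45 km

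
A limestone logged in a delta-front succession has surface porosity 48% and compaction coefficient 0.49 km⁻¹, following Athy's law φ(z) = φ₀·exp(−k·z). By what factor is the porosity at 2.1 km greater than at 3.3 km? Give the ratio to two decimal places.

φ(z₁)/φ(z₂) = e^(−k·z₁)/e^(−k·z₂) = e^{k(z₂−z₁)}
= exp(0.49 × 1.2) = exp(0.588) = 1.8004

1.80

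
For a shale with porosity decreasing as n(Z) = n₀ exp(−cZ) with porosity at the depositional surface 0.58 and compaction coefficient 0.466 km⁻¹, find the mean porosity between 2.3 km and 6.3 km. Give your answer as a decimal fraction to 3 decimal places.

0.090

⟨n⟩ = (1/(Z₂−Z₁)) ∫ n₀ e^(−cZ) dZ = n₀·(e^(−c·Z₁) − e^(−c·Z₂)) / (c·(Z₂−Z₁))
e^(−0.466×2.3) = 0.3424; e^(−0.466×6.3) = 0.0531
⟨n⟩ = 0.58 × (0.3424 − 0.0531) / (0.466 × 4) = 0.58 × 0.1552 = 0.0900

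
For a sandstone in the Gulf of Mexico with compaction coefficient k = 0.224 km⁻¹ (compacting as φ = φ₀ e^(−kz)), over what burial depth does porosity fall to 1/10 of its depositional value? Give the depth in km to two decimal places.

φ/φ₀ = 1/10 ⇒ exp(−k·z) = 1/10 ⇒ z = ln(10) / k
z = 2.3026 / 0.224 = 10.279 km

10.28 km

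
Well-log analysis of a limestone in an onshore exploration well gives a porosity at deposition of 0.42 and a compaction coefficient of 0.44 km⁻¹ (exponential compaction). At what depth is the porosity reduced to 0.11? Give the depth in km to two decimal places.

3.04 km

Invert Athy's law: z = ln(phi₀/phi) / k
z = ln(0.42/0.11) / 0.44 = ln(3.818) / 0.44 = 1.3398 / 0.44 = 3.045 km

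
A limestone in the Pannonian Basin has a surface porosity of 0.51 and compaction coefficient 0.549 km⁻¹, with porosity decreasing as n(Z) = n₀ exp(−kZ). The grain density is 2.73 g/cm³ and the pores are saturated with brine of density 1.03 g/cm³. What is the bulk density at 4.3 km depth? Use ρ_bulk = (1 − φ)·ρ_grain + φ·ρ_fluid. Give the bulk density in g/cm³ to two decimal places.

Porosity at depth: n = 0.51·exp(−0.549×4.3) = 0.51×0.0944 = 0.0481
Bulk density: ρ_b = (1−n)ρ_g + n·ρ_f = 0.9519×2.73 + 0.0481×1.03
       = 2.599 + 0.050 = 2.648 g/cm³

2.65 g/cm³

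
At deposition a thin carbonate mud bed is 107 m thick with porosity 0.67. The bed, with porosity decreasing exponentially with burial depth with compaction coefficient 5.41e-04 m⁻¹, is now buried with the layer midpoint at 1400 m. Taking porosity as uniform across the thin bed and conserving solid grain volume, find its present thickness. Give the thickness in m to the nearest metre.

Working in km (1 km = 1000 m; k in km⁻¹ = k in m⁻¹ × 1000):
Porosity at 1.4 km: φ = 0.67·exp(−0.541×1.4) = 0.3142
Solid-volume conservation: h(1−φ) = h₀(1−φ₀) ⇒ h = h₀·(1−φ₀)/(1−φ)
h = 0.107 × (1 − 0.67)/(1 − 0.3142) = 0.107 × 0.4812 = 0.0515 km

51 m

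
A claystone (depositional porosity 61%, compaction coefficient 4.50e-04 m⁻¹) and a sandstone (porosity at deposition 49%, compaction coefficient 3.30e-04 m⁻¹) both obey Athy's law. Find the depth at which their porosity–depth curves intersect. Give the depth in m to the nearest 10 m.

Working in km (1 km = 1000 m; β in km⁻¹ = β in m⁻¹ × 1000):
Set n₀ₐ e^(−βₐZ) = n₀ᵦ e^(−βᵦZ) ⇒ ln(n₀ₐ/n₀ᵦ) = (βₐ − βᵦ)·Z
Z = ln(0.61/0.49) / (0.45 − 0.33) = 0.2191 / 0.12 = 1.825 km

1830 m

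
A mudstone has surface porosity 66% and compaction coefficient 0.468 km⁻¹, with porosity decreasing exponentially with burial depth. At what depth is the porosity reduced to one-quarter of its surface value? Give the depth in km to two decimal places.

2.96 km

n/n₀ = 1/4 ⇒ exp(−β·Z) = 1/4 ⇒ Z = ln(4) / β
Z = 1.3863 / 0.468 = 2.962 km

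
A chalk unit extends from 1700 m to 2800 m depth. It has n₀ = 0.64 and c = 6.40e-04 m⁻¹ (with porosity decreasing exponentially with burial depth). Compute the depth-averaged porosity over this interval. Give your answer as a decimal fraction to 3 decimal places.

Working in km (1 km = 1000 m; c in km⁻¹ = c in m⁻¹ × 1000):
⟨n⟩ = (1/(d₂−d₁)) ∫ n₀ e^(−cd) dd = n₀·(e^(−c·d₁) − e^(−c·d₂)) / (c·(d₂−d₁))
e^(−0.64×1.7) = 0.3369; e^(−0.64×2.8) = 0.1666
⟨n⟩ = 0.64 × (0.3369 − 0.1666) / (0.64 × 1.1) = 0.64 × 0.2419 = 0.1548

0.155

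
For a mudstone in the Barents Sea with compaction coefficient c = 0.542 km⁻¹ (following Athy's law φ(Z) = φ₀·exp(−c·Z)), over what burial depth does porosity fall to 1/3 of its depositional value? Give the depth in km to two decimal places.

2.03 km

φ/φ₀ = 1/3 ⇒ exp(−c·Z) = 1/3 ⇒ Z = ln(3) / c
Z = 1.0986 / 0.542 = 2.027 km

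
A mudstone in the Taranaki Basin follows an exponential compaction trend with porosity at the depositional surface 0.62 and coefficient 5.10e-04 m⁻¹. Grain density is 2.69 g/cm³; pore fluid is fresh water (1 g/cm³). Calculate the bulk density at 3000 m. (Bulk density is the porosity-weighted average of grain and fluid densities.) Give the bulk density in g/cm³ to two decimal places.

Working in km (1 km = 1000 m; k in km⁻¹ = k in m⁻¹ × 1000):
Porosity at depth: phi = 0.62·exp(−0.51×3) = 0.62×0.2165 = 0.1343
Bulk density: ρ_b = (1−phi)ρ_g + phi·ρ_f = 0.8657×2.69 + 0.1343×1
       = 2.329 + 0.134 = 2.463 g/cm³

2.46 g/cm³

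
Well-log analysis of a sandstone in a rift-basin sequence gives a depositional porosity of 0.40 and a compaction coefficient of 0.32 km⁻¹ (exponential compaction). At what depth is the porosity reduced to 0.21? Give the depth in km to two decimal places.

Invert Athy's law: z = ln(n₀/n) / β
z = ln(0.4/0.21) / 0.32 = ln(1.905) / 0.32 = 0.6444 / 0.32 = 2.014 km

2.01 km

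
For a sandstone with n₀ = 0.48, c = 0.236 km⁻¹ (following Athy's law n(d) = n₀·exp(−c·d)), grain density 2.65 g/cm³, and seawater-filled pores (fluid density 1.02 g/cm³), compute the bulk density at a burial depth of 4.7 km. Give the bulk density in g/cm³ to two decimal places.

Porosity at depth: n = 0.48·exp(−0.236×4.7) = 0.48×0.3298 = 0.1583
Bulk density: ρ_b = (1−n)ρ_g + n·ρ_f = 0.8417×2.65 + 0.1583×1.02
       = 2.230 + 0.161 = 2.392 g/cm³

2.39 g/cm³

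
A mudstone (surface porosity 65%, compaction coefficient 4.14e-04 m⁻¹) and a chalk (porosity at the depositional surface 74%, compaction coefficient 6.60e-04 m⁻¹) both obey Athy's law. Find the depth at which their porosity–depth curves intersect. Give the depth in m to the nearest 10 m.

Working in km (1 km = 1000 m; c in km⁻¹ = c in m⁻¹ × 1000):
Set n₀ₐ e^(−cₐz) = n₀ᵦ e^(−cᵦz) ⇒ ln(n₀ₐ/n₀ᵦ) = (cₐ − cᵦ)·z
z = ln(0.65/0.74) / (0.414 − 0.66) = -0.1297 / -0.246 = 0.527 km

530 m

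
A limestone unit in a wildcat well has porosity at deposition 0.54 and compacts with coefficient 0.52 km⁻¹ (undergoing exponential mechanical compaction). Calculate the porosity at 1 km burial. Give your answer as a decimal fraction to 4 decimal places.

0.3210

phi = phi₀·exp(−c·z) = 0.54 × exp(−0.52 × 1) = 0.54 × exp(−0.52)
  = 0.54 × 0.5945 = 0.3210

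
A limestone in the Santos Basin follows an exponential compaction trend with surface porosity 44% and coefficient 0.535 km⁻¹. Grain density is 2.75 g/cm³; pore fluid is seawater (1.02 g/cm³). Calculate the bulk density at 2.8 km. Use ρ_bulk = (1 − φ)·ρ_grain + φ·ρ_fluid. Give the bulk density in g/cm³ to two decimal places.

Porosity at depth: φ = 0.44·exp(−0.535×2.8) = 0.44×0.2236 = 0.0984
Bulk density: ρ_b = (1−φ)ρ_g + φ·ρ_f = 0.9016×2.75 + 0.0984×1.02
       = 2.479 + 0.100 = 2.580 g/cm³

2.58 g/cm³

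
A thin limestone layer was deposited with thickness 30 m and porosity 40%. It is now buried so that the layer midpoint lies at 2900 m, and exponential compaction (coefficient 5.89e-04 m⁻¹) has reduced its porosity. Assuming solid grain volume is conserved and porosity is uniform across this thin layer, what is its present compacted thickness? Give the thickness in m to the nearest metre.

Working in km (1 km = 1000 m; c in km⁻¹ = c in m⁻¹ × 1000):
Porosity at 2.9 km: phi = 0.4·exp(−0.589×2.9) = 0.0725
Solid-volume conservation: h(1−phi) = h₀(1−phi₀) ⇒ h = h₀·(1−phi₀)/(1−phi)
h = 0.03 × (1 − 0.4)/(1 − 0.0725) = 0.03 × 0.6469 = 0.0194 km

19 m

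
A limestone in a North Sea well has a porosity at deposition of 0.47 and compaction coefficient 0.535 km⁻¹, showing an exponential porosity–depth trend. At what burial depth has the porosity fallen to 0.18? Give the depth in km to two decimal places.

Invert Athy's law: d = ln(φ₀/φ) / k
d = ln(0.47/0.18) / 0.535 = ln(2.611) / 0.535 = 0.9598 / 0.535 = 1.794 km

1.79 km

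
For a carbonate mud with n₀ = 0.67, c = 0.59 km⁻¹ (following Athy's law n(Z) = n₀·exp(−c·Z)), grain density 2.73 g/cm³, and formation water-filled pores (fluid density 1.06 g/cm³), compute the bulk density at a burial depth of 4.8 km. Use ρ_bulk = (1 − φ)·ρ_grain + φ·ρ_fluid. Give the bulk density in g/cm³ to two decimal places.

Porosity at depth: n = 0.67·exp(−0.59×4.8) = 0.67×0.0589 = 0.0395
Bulk density: ρ_b = (1−n)ρ_g + n·ρ_f = 0.9605×2.73 + 0.0395×1.06
       = 2.622 + 0.042 = 2.664 g/cm³

2.66 g/cm³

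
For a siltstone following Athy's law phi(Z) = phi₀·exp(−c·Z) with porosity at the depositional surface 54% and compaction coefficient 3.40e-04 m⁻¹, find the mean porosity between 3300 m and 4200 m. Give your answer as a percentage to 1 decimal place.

Working in km (1 km = 1000 m; c in km⁻¹ = c in m⁻¹ × 1000):
⟨phi⟩ = (1/(Z₂−Z₁)) ∫ phi₀ e^(−cZ) dZ = phi₀·(e^(−c·Z₁) − e^(−c·Z₂)) / (c·(Z₂−Z₁))
e^(−0.34×3.3) = 0.3256; e^(−0.34×4.2) = 0.2398
⟨phi⟩ = 0.54 × (0.3256 − 0.2398) / (0.34 × 0.9) = 0.54 × 0.2805 = 0.1515

15.1%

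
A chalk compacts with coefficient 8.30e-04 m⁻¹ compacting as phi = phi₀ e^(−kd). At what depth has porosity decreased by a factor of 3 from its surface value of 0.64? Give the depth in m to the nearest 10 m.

1320 m

Working in km (1 km = 1000 m; k in km⁻¹ = k in m⁻¹ × 1000):
phi/phi₀ = 1/3 ⇒ exp(−k·d) = 1/3 ⇒ d = ln(3) / k
d = 1.0986 / 0.83 = 1.324 km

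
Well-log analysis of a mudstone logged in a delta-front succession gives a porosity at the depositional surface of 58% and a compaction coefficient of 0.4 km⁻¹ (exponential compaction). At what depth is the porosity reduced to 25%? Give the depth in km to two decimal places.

2.10 km

Invert Athy's law: z = ln(φ₀/φ) / k
z = ln(0.58/0.25) / 0.4 = ln(2.32) / 0.4 = 0.8416 / 0.4 = 2.104 km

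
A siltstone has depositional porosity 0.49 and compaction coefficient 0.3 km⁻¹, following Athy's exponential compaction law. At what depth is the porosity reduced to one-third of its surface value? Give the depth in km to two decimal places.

φ/φ₀ = 1/3 ⇒ exp(−β·Z) = 1/3 ⇒ Z = ln(3) / β
Z = 1.0986 / 0.3 = 3.662 km

3.66 km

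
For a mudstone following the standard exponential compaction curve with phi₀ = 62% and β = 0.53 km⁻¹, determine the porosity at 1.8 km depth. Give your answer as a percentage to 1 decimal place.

23.9%

phi = phi₀·exp(−β·Z) = 0.62 × exp(−0.53 × 1.8) = 0.62 × exp(−0.954)
  = 0.62 × 0.3852 = 0.2388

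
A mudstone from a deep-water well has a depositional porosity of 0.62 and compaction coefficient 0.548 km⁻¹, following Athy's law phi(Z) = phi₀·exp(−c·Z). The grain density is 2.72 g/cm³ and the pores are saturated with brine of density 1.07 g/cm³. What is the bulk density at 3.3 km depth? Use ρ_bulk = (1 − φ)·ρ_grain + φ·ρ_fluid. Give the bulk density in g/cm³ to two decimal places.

2.55 g/cm³

Porosity at depth: phi = 0.62·exp(−0.548×3.3) = 0.62×0.1639 = 0.1016
Bulk density: ρ_b = (1−phi)ρ_g + phi·ρ_f = 0.8984×2.72 + 0.1016×1.07
       = 2.444 + 0.109 = 2.552 g/cm³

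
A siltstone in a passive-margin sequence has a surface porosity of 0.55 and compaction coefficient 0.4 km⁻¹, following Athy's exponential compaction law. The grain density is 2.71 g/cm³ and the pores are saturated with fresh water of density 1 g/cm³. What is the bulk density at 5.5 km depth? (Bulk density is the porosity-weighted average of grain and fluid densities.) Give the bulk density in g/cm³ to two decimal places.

2.61 g/cm³

Porosity at depth: φ = 0.55·exp(−0.4×5.5) = 0.55×0.1108 = 0.0609
Bulk density: ρ_b = (1−φ)ρ_g + φ·ρ_f = 0.9391×2.71 + 0.0609×1
       = 2.545 + 0.061 = 2.606 g/cm³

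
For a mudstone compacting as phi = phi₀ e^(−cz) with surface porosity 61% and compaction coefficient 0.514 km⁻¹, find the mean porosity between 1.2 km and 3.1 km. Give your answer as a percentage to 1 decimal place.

21.0%

⟨phi⟩ = (1/(z₂−z₁)) ∫ phi₀ e^(−cz) dz = phi₀·(e^(−c·z₁) − e^(−c·z₂)) / (c·(z₂−z₁))
e^(−0.514×1.2) = 0.5397; e^(−0.514×3.1) = 0.2032
⟨phi⟩ = 0.61 × (0.5397 − 0.2032) / (0.514 × 1.9) = 0.61 × 0.3445 = 0.2101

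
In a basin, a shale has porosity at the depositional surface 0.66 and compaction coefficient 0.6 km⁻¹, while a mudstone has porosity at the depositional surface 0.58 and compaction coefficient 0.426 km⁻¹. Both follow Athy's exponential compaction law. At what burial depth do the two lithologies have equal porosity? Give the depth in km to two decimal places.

Set phi₀ₐ e^(−kₐZ) = phi₀ᵦ e^(−kᵦZ) ⇒ ln(phi₀ₐ/phi₀ᵦ) = (kₐ − kᵦ)·Z
Z = ln(0.66/0.58) / (0.6 − 0.426) = 0.1292 / 0.174 = 0.743 km

0.74 km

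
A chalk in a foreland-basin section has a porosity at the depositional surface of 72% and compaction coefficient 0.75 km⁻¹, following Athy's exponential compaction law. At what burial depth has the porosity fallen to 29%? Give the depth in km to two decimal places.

1.21 km

Invert Athy's law: z = ln(φ₀/φ) / c
z = ln(0.72/0.29) / 0.75 = ln(2.483) / 0.75 = 0.9094 / 0.75 = 1.212 km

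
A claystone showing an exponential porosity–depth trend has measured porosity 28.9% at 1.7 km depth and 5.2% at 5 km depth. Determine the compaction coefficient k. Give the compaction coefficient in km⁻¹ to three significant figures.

Athy: φ(z) = φ₀ e^(−kz) ⇒ φ₁/φ₂ = e^{k(z₂−z₁)} ⇒ k = ln(φ₁/φ₂)/(z₂−z₁)
k = ln(0.289/0.052) / (5 − 1.7) = ln(5.558) / 3.3 = 1.7152 / 3.3 = 0.5198 km⁻¹

0.520 km⁻¹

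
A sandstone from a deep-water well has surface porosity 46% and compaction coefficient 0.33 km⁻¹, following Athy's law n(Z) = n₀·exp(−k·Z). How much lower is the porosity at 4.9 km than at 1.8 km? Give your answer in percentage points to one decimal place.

16.3 percentage points

n(1.8) = 0.46·e^(−0.33×1.8) = 0.2540
n(4.9) = 0.46·e^(−0.33×4.9) = 0.0913
Δn = 0.2540 − 0.0913 = 0.1627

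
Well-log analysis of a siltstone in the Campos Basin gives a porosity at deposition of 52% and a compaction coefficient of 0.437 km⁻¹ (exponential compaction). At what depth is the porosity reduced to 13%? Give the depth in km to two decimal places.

3.17 km

Invert Athy's law: d = ln(n₀/n) / β
d = ln(0.52/0.13) / 0.437 = ln(4) / 0.437 = 1.3863 / 0.437 = 3.172 km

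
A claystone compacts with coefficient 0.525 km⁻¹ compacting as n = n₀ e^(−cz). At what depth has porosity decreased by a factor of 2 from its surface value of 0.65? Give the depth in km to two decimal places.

n/n₀ = 1/2 ⇒ exp(−c·z) = 1/2 ⇒ z = ln(2) / c
z = 0.6931 / 0.525 = 1.320 km

1.32 km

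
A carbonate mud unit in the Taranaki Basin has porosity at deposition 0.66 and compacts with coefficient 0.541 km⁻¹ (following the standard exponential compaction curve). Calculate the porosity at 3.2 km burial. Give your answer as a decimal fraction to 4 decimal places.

phi = phi₀·exp(−k·d) = 0.66 × exp(−0.541 × 3.2) = 0.66 × exp(−1.731)
  = 0.66 × 0.1771 = 0.1169

0.1169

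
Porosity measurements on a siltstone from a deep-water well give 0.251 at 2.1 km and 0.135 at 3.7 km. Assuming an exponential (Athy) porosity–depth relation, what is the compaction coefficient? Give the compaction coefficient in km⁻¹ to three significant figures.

Athy: phi(Z) = phi₀ e^(−cZ) ⇒ phi₁/phi₂ = e^{c(Z₂−Z₁)} ⇒ c = ln(phi₁/phi₂)/(Z₂−Z₁)
c = ln(0.251/0.135) / (3.7 − 2.1) = ln(1.859) / 1.6 = 0.6202 / 1.6 = 0.3876 km⁻¹

0.388 km⁻¹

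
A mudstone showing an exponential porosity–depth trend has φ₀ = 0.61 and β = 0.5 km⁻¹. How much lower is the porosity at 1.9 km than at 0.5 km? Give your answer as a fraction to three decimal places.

0.239

φ(0.5) = 0.61·e^(−0.5×0.5) = 0.4751
φ(1.9) = 0.61·e^(−0.5×1.9) = 0.2359
Δφ = 0.4751 − 0.2359 = 0.2392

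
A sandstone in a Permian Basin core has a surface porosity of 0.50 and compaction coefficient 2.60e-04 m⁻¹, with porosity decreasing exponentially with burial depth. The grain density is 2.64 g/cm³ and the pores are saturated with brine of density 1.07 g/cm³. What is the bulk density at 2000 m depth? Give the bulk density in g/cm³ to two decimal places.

2.17 g/cm³

Working in km (1 km = 1000 m; k in km⁻¹ = k in m⁻¹ × 1000):
Porosity at depth: φ = 0.5·exp(−0.26×2) = 0.5×0.5945 = 0.2973
Bulk density: ρ_b = (1−φ)ρ_g + φ·ρ_f = 0.7027×2.64 + 0.2973×1.07
       = 1.855 + 0.318 = 2.173 g/cm³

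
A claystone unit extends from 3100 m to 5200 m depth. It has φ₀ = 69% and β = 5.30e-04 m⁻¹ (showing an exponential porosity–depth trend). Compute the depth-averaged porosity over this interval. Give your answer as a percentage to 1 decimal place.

Working in km (1 km = 1000 m; β in km⁻¹ = β in m⁻¹ × 1000):
⟨φ⟩ = (1/(Z₂−Z₁)) ∫ φ₀ e^(−βZ) dZ = φ₀·(e^(−β·Z₁) − e^(−β·Z₂)) / (β·(Z₂−Z₁))
e^(−0.53×3.1) = 0.1934; e^(−0.53×5.2) = 0.0635
⟨φ⟩ = 0.69 × (0.1934 − 0.0635) / (0.53 × 2.1) = 0.69 × 0.1167 = 0.0805

8.1%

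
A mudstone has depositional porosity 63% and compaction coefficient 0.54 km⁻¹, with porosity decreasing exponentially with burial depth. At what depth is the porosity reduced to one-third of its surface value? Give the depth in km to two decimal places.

φ/φ₀ = 1/3 ⇒ exp(−c·Z) = 1/3 ⇒ Z = ln(3) / c
Z = 1.0986 / 0.54 = 2.034 km

2.03 km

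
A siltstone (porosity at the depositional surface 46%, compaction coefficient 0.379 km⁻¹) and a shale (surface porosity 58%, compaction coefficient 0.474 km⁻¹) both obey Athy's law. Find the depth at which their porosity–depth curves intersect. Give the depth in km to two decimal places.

2.44 km

Set φ₀ₐ e^(−cₐd) = φ₀ᵦ e^(−cᵦd) ⇒ ln(φ₀ₐ/φ₀ᵦ) = (cₐ − cᵦ)·d
d = ln(0.46/0.58) / (0.379 − 0.474) = -0.2318 / -0.095 = 2.440 km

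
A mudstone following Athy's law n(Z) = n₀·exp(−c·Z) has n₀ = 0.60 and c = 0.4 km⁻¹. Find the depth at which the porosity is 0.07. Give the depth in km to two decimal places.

5.37 km

Invert Athy's law: Z = ln(n₀/n) / c
Z = ln(0.6/0.07) / 0.4 = ln(8.571) / 0.4 = 2.1484 / 0.4 = 5.371 km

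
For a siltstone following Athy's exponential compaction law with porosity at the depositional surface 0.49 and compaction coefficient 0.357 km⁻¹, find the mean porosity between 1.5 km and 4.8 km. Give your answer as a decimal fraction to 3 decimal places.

0.169

⟨n⟩ = (1/(d₂−d₁)) ∫ n₀ e^(−cd) dd = n₀·(e^(−c·d₁) − e^(−c·d₂)) / (c·(d₂−d₁))
e^(−0.357×1.5) = 0.5854; e^(−0.357×4.8) = 0.1802
⟨n⟩ = 0.49 × (0.5854 − 0.1802) / (0.357 × 3.3) = 0.49 × 0.3439 = 0.1685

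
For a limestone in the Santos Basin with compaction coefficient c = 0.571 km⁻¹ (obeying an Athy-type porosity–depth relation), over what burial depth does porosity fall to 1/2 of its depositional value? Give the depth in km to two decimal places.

φ/φ₀ = 1/2 ⇒ exp(−c·d) = 1/2 ⇒ d = ln(2) / c
d = 0.6931 / 0.571 = 1.214 km

1.21 km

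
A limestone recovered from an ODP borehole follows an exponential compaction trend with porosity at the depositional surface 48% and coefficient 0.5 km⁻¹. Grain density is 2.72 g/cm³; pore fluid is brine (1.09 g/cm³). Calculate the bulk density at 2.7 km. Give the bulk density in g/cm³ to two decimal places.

2.52 g/cm³

Porosity at depth: φ = 0.48·exp(−0.5×2.7) = 0.48×0.2592 = 0.1244
Bulk density: ρ_b = (1−φ)ρ_g + φ·ρ_f = 0.8756×2.72 + 0.1244×1.09
       = 2.382 + 0.136 = 2.517 g/cm³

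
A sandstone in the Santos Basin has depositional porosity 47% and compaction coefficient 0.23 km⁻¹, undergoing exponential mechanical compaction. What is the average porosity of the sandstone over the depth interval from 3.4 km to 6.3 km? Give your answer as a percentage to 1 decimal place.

⟨phi⟩ = (1/(Z₂−Z₁)) ∫ phi₀ e^(−kZ) dZ = phi₀·(e^(−k·Z₁) − e^(−k·Z₂)) / (k·(Z₂−Z₁))
e^(−0.23×3.4) = 0.4575; e^(−0.23×6.3) = 0.2348
⟨phi⟩ = 0.47 × (0.4575 − 0.2348) / (0.23 × 2.9) = 0.47 × 0.3339 = 0.1569

15.7%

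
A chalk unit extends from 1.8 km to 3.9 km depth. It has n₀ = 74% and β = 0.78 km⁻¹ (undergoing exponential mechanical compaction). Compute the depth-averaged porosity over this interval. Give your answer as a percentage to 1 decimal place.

8.9%

⟨n⟩ = (1/(z₂−z₁)) ∫ n₀ e^(−βz) dz = n₀·(e^(−β·z₁) − e^(−β·z₂)) / (β·(z₂−z₁))
e^(−0.78×1.8) = 0.2456; e^(−0.78×3.9) = 0.0477
⟨n⟩ = 0.74 × (0.2456 − 0.0477) / (0.78 × 2.1) = 0.74 × 0.1208 = 0.0894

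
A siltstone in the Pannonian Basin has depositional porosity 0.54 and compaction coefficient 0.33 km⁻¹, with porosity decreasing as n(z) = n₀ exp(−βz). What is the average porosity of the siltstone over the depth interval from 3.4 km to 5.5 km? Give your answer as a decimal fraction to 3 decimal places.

0.127

⟨n⟩ = (1/(z₂−z₁)) ∫ n₀ e^(−βz) dz = n₀·(e^(−β·z₁) − e^(−β·z₂)) / (β·(z₂−z₁))
e^(−0.33×3.4) = 0.3256; e^(−0.33×5.5) = 0.1628
⟨n⟩ = 0.54 × (0.3256 − 0.1628) / (0.33 × 2.1) = 0.54 × 0.2349 = 0.1268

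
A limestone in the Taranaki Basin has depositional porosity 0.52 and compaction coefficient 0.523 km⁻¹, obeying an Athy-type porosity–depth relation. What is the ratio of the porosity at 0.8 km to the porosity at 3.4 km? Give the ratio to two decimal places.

3.90

n(Z₁)/n(Z₂) = e^(−k·Z₁)/e^(−k·Z₂) = e^{k(Z₂−Z₁)}
= exp(0.523 × 2.6) = exp(1.36) = 3.8954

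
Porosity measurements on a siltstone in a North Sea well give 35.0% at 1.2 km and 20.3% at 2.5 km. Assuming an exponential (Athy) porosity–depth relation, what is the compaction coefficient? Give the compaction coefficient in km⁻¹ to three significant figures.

0.419 km⁻¹

Athy: φ(Z) = φ₀ e^(−kZ) ⇒ φ₁/φ₂ = e^{k(Z₂−Z₁)} ⇒ k = ln(φ₁/φ₂)/(Z₂−Z₁)
k = ln(0.35/0.203) / (2.5 − 1.2) = ln(1.724) / 1.3 = 0.5447 / 1.3 = 0.419 km⁻¹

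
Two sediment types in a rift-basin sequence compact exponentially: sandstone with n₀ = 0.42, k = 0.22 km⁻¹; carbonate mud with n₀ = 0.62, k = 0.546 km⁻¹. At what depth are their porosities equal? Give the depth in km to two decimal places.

1.19 km

Set n₀ₐ e^(−kₐd) = n₀ᵦ e^(−kᵦd) ⇒ ln(n₀ₐ/n₀ᵦ) = (kₐ − kᵦ)·d
d = ln(0.42/0.62) / (0.22 − 0.546) = -0.3895 / -0.326 = 1.195 km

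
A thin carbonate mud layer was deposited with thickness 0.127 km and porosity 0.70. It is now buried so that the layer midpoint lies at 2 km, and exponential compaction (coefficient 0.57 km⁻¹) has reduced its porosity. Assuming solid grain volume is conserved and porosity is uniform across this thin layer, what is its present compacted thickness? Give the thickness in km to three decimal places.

0.049 km

Porosity at 2 km: n = 0.7·exp(−0.57×2) = 0.2239
Solid-volume conservation: h(1−n) = h₀(1−n₀) ⇒ h = h₀·(1−n₀)/(1−n)
h = 0.127 × (1 − 0.7)/(1 − 0.2239) = 0.127 × 0.3865 = 0.0491 km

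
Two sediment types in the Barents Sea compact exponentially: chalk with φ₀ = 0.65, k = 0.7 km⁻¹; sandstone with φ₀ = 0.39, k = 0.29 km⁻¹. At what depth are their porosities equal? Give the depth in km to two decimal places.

Set φ₀ₐ e^(−kₐZ) = φ₀ᵦ e^(−kᵦZ) ⇒ ln(φ₀ₐ/φ₀ᵦ) = (kₐ − kᵦ)·Z
Z = ln(0.65/0.39) / (0.7 − 0.29) = 0.5108 / 0.41 = 1.246 km

1.25 km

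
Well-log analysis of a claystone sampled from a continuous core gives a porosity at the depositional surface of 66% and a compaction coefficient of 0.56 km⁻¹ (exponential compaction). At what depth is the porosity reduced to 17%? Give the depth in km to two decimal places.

2.42 km

Invert Athy's law: Z = ln(n₀/n) / c
Z = ln(0.66/0.17) / 0.56 = ln(3.882) / 0.56 = 1.3564 / 0.56 = 2.422 km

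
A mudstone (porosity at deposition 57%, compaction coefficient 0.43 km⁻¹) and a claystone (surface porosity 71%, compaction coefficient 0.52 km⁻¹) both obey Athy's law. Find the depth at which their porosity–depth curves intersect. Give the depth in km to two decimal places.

Set phi₀ₐ e^(−cₐz) = phi₀ᵦ e^(−cᵦz) ⇒ ln(phi₀ₐ/phi₀ᵦ) = (cₐ − cᵦ)·z
z = ln(0.57/0.71) / (0.43 − 0.52) = -0.2196 / -0.09 = 2.440 km

2.44 km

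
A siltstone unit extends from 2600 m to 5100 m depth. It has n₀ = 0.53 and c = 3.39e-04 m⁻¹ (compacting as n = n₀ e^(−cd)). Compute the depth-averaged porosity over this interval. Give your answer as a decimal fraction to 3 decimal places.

0.148

Working in km (1 km = 1000 m; c in km⁻¹ = c in m⁻¹ × 1000):
⟨n⟩ = (1/(d₂−d₁)) ∫ n₀ e^(−cd) dd = n₀·(e^(−c·d₁) − e^(−c·d₂)) / (c·(d₂−d₁))
e^(−0.339×2.6) = 0.4142; e^(−0.339×5.1) = 0.1775
⟨n⟩ = 0.53 × (0.4142 − 0.1775) / (0.339 × 2.5) = 0.53 × 0.2793 = 0.1480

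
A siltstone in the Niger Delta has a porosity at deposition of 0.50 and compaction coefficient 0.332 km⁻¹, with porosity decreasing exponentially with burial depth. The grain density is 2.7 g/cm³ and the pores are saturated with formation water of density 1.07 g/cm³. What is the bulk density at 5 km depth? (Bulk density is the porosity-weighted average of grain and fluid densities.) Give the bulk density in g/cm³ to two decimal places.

Porosity at depth: φ = 0.5·exp(−0.332×5) = 0.5×0.1901 = 0.0951
Bulk density: ρ_b = (1−φ)ρ_g + φ·ρ_f = 0.9049×2.7 + 0.0951×1.07
       = 2.443 + 0.102 = 2.545 g/cm³

2.55 g/cm³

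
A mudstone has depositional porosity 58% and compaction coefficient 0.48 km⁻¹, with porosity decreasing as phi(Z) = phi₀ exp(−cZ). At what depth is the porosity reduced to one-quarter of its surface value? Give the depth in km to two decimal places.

phi/phi₀ = 1/4 ⇒ exp(−c·Z) = 1/4 ⇒ Z = ln(4) / c
Z = 1.3863 / 0.48 = 2.888 km

2.89 km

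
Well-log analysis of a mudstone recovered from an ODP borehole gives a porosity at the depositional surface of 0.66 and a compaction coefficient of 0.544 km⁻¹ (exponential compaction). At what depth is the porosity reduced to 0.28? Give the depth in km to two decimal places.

Invert Athy's law: d = ln(φ₀/φ) / β
d = ln(0.66/0.28) / 0.544 = ln(2.357) / 0.544 = 0.8575 / 0.544 = 1.576 km

1.58 km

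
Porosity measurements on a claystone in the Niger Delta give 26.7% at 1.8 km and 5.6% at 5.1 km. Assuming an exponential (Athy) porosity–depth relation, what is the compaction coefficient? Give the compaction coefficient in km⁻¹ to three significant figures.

0.473 km⁻¹

Athy: n(d) = n₀ e^(−cd) ⇒ n₁/n₂ = e^{c(d₂−d₁)} ⇒ c = ln(n₁/n₂)/(d₂−d₁)
c = ln(0.267/0.056) / (5.1 − 1.8) = ln(4.768) / 3.3 = 1.5619 / 3.3 = 0.4733 km⁻¹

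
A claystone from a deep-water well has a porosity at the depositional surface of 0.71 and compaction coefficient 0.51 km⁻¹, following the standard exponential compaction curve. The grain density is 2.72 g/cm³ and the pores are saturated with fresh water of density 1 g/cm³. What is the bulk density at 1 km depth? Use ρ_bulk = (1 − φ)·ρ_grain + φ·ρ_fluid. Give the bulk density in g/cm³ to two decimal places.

1.99 g/cm³

Porosity at depth: phi = 0.71·exp(−0.51×1) = 0.71×0.6005 = 0.4264
Bulk density: ρ_b = (1−phi)ρ_g + phi·ρ_f = 0.5736×2.72 + 0.4264×1
       = 1.560 + 0.426 = 1.987 g/cm³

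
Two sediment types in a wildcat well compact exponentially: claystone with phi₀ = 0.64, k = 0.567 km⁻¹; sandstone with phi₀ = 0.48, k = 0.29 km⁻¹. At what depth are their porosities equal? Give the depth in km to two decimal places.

Set phi₀ₐ e^(−kₐZ) = phi₀ᵦ e^(−kᵦZ) ⇒ ln(phi₀ₐ/phi₀ᵦ) = (kₐ − kᵦ)·Z
Z = ln(0.64/0.48) / (0.567 − 0.29) = 0.2877 / 0.277 = 1.039 km

1.04 km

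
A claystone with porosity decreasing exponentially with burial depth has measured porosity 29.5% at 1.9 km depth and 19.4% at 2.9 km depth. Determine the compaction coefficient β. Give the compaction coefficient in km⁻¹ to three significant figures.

0.419 km⁻¹

Athy: φ(Z) = φ₀ e^(−βZ) ⇒ φ₁/φ₂ = e^{β(Z₂−Z₁)} ⇒ β = ln(φ₁/φ₂)/(Z₂−Z₁)
β = ln(0.295/0.194) / (2.9 − 1.9) = ln(1.521) / 1 = 0.4191 / 1 = 0.4191 km⁻¹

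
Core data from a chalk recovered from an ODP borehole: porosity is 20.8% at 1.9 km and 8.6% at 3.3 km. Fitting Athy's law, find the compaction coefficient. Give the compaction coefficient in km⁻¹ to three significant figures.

0.631 km⁻¹

Athy: φ(Z) = φ₀ e^(−cZ) ⇒ φ₁/φ₂ = e^{c(Z₂−Z₁)} ⇒ c = ln(φ₁/φ₂)/(Z₂−Z₁)
c = ln(0.208/0.086) / (3.3 − 1.9) = ln(2.419) / 1.4 = 0.8832 / 1.4 = 0.6309 km⁻¹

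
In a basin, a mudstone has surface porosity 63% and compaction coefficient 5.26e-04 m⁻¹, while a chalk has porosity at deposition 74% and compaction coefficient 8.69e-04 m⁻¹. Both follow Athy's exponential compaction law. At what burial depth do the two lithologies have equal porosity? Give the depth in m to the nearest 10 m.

Working in km (1 km = 1000 m; k in km⁻¹ = k in m⁻¹ × 1000):
Set n₀ₐ e^(−kₐd) = n₀ᵦ e^(−kᵦd) ⇒ ln(n₀ₐ/n₀ᵦ) = (kₐ − kᵦ)·d
d = ln(0.63/0.74) / (0.526 − 0.869) = -0.1609 / -0.343 = 0.469 km

470 m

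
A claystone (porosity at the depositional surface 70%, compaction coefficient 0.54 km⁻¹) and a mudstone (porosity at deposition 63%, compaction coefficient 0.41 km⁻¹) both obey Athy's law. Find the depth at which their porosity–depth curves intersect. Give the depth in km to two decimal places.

0.81 km

Set n₀ₐ e^(−kₐd) = n₀ᵦ e^(−kᵦd) ⇒ ln(n₀ₐ/n₀ᵦ) = (kₐ − kᵦ)·d
d = ln(0.7/0.63) / (0.54 − 0.41) = 0.1054 / 0.13 = 0.810 km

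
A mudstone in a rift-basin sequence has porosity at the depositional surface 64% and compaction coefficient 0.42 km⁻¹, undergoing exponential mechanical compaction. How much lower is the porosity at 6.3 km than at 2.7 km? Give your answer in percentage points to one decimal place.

n(2.7) = 0.64·e^(−0.42×2.7) = 0.2059
n(6.3) = 0.64·e^(−0.42×6.3) = 0.0454
Δn = 0.2059 − 0.0454 = 0.1605

16.1 percentage points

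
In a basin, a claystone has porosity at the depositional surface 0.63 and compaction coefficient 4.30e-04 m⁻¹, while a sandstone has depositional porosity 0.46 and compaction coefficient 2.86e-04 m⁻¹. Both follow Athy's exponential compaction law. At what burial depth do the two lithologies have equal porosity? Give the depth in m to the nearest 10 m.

Working in km (1 km = 1000 m; β in km⁻¹ = β in m⁻¹ × 1000):
Set phi₀ₐ e^(−βₐZ) = phi₀ᵦ e^(−βᵦZ) ⇒ ln(phi₀ₐ/phi₀ᵦ) = (βₐ − βᵦ)·Z
Z = ln(0.63/0.46) / (0.43 − 0.286) = 0.3145 / 0.144 = 2.184 km

2180 m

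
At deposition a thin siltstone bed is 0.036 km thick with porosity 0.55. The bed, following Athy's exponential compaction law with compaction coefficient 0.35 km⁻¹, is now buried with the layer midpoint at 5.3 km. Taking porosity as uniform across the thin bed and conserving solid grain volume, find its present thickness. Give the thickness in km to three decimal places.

Porosity at 5.3 km: phi = 0.55·exp(−0.35×5.3) = 0.0860
Solid-volume conservation: h(1−phi) = h₀(1−phi₀) ⇒ h = h₀·(1−phi₀)/(1−phi)
h = 0.036 × (1 − 0.55)/(1 − 0.0860) = 0.036 × 0.4924 = 0.0177 km

0.018 km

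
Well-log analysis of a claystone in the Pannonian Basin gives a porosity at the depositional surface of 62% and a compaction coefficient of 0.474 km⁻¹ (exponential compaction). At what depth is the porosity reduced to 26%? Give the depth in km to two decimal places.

1.83 km

Invert Athy's law: Z = ln(phi₀/phi) / k
Z = ln(0.62/0.26) / 0.474 = ln(2.385) / 0.474 = 0.8690 / 0.474 = 1.833 km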